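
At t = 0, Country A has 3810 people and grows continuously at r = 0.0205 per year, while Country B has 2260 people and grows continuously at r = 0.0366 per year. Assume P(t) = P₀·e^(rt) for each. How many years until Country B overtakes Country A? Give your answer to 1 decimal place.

t ≈ 32.4 years

3810·e^(0.0205t) = 2260·e^(0.0366t)
3810/2260 = e^((0.0366 − 0.0205)t) → ln(1.68584) = 0.0161·t
t = 0.52226 / 0.0161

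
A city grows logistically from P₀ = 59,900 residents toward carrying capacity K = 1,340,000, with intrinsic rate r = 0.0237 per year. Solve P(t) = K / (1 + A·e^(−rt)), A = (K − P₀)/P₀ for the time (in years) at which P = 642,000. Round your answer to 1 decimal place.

t ≈ 125.7 years

A = (1340000 − 59900)/59900 = 21.37062
642000 = 1340000/(1 + 21.37062·e^(−0.0237t)) → 1 + 21.37062·e^(−0.0237t) = 2.08723
e^(−0.0237t) = 0.050875 → t = ln(19.65607)/0.0237 = 2.97839/0.0237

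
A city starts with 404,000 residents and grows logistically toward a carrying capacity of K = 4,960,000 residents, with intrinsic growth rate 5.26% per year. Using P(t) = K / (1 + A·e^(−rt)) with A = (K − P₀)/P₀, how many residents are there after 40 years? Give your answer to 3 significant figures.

A = (4960000 − 404000)/404000 = 11.27723
P(40) = 4960000 / (1 + 11.27723·e^(−0.0526·40)) = 4960000 / (1 + 11.27723·0.121968)
= 4960000 / 2.37546 ≈ 2088019.99

≈ 2,090,000 residents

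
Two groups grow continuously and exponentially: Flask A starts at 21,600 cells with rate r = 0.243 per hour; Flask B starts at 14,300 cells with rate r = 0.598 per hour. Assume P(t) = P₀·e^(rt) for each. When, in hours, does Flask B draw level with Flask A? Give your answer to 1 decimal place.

21600·e^(0.243t) = 14300·e^(0.598t)
21600/14300 = e^((0.598 − 0.243)t) → ln(1.51049) = 0.355·t
t = 0.41243 / 0.355

t ≈ 1.2 hours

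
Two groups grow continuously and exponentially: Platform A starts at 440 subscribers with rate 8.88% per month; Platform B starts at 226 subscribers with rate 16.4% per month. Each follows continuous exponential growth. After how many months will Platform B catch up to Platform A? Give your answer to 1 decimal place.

t ≈ 8.9 months

440·e^(0.0888t) = 226·e^(0.164t)
440/226 = e^((0.164 − 0.0888)t) → ln(1.9469) = 0.0752·t
t = 0.66624 / 0.0752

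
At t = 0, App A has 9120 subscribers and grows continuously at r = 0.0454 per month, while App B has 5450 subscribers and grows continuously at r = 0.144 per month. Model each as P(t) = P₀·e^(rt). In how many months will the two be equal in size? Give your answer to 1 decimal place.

t ≈ 5.2 months

9120·e^(0.0454t) = 5450·e^(0.144t)
9120/5450 = e^((0.144 − 0.0454)t) → ln(1.67339) = 0.0986·t
t = 0.51485 / 0.0986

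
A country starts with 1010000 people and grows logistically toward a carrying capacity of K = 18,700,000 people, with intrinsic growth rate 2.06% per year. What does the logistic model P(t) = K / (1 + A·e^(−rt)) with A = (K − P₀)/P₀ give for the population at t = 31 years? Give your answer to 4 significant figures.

A = (18700000 − 1010000)/1010000 = 17.51485
P(31) = 18700000 / (1 + 17.51485·e^(−0.0206·31)) = 18700000 / (1 + 17.51485·0.528031)
= 18700000 / 10.24839 ≈ 1824677.35

≈ 1,825,000 people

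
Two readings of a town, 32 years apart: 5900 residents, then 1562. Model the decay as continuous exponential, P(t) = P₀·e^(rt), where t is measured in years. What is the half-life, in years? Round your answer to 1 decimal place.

r = ln(1562/5900) / 32 = ln(0.26475) / 32 ≈ -0.041531 per year
half-life = ln 2 / |r| = 0.69315 / 0.041531

half-life ≈ 16.7 years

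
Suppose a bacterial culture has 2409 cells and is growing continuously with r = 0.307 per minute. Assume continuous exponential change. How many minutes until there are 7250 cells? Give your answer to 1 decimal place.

t ≈ 3.6 minutes

7250 = 2409 · e^(0.307·t)
t = ln(7250/2409) / 0.307 = ln(3.00955) / 0.307 = 1.10179 / 0.307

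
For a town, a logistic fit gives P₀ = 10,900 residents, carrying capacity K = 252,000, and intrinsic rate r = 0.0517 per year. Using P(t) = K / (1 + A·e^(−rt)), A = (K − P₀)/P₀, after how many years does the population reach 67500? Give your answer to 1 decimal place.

t ≈ 40.4 years

A = (252000 − 10900)/10900 = 22.11927
67500 = 252000/(1 + 22.11927·e^(−0.0517t)) → 1 + 22.11927·e^(−0.0517t) = 3.73333
e^(−0.0517t) = 0.123573 → t = ln(8.09241)/0.0517 = 2.09093/0.0517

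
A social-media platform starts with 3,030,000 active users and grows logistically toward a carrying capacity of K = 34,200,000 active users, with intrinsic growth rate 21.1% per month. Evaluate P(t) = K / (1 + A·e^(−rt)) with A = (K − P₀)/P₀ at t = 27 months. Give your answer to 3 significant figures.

≈ 33,100,000 active users

A = (34200000 − 3030000)/3030000 = 10.28713
P(27) = 34200000 / (1 + 10.28713·e^(−0.211·27)) = 34200000 / (1 + 10.28713·0.003356)
= 34200000 / 1.03452 ≈ 33058688.66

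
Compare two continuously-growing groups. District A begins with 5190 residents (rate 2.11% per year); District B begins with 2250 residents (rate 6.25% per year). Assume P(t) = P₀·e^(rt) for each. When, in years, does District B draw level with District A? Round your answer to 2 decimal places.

5190·e^(0.0211t) = 2250·e^(0.0625t)
5190/2250 = e^((0.0625 − 0.0211)t) → ln(2.30667) = 0.0414·t
t = 0.8358 / 0.0414

t ≈ 20.19 years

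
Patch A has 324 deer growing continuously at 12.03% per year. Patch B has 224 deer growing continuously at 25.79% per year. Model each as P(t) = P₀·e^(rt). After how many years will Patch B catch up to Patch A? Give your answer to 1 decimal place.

324·e^(0.1203t) = 224·e^(0.2579t)
324/224 = e^((0.2579 − 0.1203)t) → ln(1.44643) = 0.1376·t
t = 0.3691 / 0.1376

t ≈ 2.7 years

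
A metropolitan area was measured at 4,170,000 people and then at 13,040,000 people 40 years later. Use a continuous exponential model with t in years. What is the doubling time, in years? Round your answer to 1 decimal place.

r = ln(13040000/4170000) / 40 = ln(3.1271) / 40 ≈ 0.028503 per year
doubling time = ln 2 / |r| = 0.69315 / 0.028503

doubling time ≈ 24.3 years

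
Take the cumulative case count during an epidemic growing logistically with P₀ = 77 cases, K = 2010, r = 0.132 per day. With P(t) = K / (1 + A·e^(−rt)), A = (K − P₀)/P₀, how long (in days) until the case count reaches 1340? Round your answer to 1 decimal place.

A = (2010 − 77)/77 = 25.1039
1340 = 2010/(1 + 25.1039·e^(−0.132t)) → 1 + 25.1039·e^(−0.132t) = 1.5
e^(−0.132t) = 0.019917 → t = ln(50.20779)/0.132 = 3.91617/0.132

t ≈ 29.7 days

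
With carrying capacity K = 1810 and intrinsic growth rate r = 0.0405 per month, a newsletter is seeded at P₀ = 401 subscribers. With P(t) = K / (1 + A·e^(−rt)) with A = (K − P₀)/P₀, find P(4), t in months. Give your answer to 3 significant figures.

A = (1810 − 401)/401 = 3.51372
P(4) = 1810 / (1 + 3.51372·e^(−0.0405·4)) = 1810 / (1 + 3.51372·0.850441)
= 1810 / 3.98821 ≈ 453.84

≈ 454 subscribers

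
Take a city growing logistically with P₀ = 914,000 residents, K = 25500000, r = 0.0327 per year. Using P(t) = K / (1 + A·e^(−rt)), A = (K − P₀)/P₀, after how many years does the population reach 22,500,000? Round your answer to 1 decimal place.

A = (25500000 − 914000)/914000 = 26.89934
22500000 = 25500000/(1 + 26.89934·e^(−0.0327t)) → 1 + 26.89934·e^(−0.0327t) = 1.13333
e^(−0.0327t) = 0.004957 → t = ln(201.74508)/0.0327 = 5.307/0.0327

t ≈ 162.3 years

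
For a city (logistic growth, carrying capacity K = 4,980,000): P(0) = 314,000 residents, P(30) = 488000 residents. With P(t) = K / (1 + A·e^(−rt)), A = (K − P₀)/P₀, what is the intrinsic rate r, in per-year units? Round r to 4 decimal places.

A = (4980000 − 314000)/314000 = 14.85987
488000 = 4980000/(1 + 14.85987·e^(−r·30)) → e^(−30r) = (10.20492 − 1)/14.85987 = 0.619448
r = −ln(0.619448)/30 = 0.47893/30

r ≈ 0.0160 per year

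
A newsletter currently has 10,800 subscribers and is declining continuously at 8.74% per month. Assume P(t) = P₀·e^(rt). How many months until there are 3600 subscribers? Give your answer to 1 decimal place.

t ≈ 12.6 months

3600 = 10800 · e^(-0.0874·t)
t = ln(3600/10800) / -0.0874 = ln(0.33333) / -0.0874 = -1.09861 / -0.0874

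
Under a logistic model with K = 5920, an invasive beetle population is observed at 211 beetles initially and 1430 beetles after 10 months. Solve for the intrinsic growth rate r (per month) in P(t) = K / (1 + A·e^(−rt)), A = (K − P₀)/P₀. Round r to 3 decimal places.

A = (5920 − 211)/211 = 27.05687
1430 = 5920/(1 + 27.05687·e^(−r·10)) → e^(−10r) = (4.13986 − 1)/27.05687 = 0.116047
r = −ln(0.116047)/10 = 2.15376/10

r ≈ 0.215 per month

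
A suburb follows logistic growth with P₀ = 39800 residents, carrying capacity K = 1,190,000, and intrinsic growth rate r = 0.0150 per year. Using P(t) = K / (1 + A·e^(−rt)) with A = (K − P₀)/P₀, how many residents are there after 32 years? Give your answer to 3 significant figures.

A = (1190000 − 39800)/39800 = 28.8995
P(32) = 1190000 / (1 + 28.8995·e^(−0.015·32)) = 1190000 / (1 + 28.8995·0.618783)
= 1190000 / 18.88253 ≈ 63021.22

≈ 63,000 residents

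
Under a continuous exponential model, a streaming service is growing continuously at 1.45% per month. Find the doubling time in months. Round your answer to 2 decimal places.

doubling time = ln(2) / |r| = 0.69315 / 0.0145

doubling time ≈ 47.80 months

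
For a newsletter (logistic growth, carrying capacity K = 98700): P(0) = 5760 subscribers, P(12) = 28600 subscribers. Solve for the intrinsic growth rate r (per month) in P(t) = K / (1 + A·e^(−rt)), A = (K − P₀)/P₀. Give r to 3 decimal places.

r ≈ 0.157 per month

A = (98700 − 5760)/5760 = 16.13542
28600 = 98700/(1 + 16.13542·e^(−r·12)) → e^(−12r) = (3.45105 − 1)/16.13542 = 0.151905
r = −ln(0.151905)/12 = 1.8845/12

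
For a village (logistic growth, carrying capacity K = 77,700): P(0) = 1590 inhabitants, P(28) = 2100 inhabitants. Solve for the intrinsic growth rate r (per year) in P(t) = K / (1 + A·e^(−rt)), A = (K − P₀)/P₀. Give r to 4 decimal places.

A = (77700 − 1590)/1590 = 47.86792
2100 = 77700/(1 + 47.86792·e^(−r·28)) → e^(−28r) = (37 − 1)/47.86792 = 0.752069
r = −ln(0.752069)/28 = 0.28493/28

r ≈ 0.0102 per year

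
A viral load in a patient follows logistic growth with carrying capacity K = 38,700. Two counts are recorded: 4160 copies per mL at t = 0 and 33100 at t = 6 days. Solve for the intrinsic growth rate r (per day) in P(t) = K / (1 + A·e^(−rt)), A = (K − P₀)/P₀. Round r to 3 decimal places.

A = (38700 − 4160)/4160 = 8.30288
33100 = 38700/(1 + 8.30288·e^(−r·6)) → e^(−6r) = (1.16918 − 1)/8.30288 = 0.020377
r = −ln(0.020377)/6 = 3.89337/6

r ≈ 0.649 per day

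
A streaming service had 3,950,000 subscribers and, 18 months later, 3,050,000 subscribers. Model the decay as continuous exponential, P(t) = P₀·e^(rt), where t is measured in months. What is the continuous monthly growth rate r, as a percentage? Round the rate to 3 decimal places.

r ≈ -1.437% per month

3050000 = 3950000 · e^(r·18)
e^(18r) = 3050000/3950000 = 0.77215
r = ln(0.77215) / 18 = -0.25857 / 18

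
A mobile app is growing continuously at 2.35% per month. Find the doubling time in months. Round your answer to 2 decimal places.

doubling time ≈ 29.50 months

doubling time = ln(2) / |r| = 0.69315 / 0.0235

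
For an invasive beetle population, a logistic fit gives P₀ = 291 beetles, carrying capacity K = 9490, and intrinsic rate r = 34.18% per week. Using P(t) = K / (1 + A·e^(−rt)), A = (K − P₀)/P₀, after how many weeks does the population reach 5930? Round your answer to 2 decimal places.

t ≈ 11.60 weeks

A = (9490 − 291)/291 = 31.61168
5930 = 9490/(1 + 31.61168·e^(−0.3418t)) → 1 + 31.61168·e^(−0.3418t) = 1.60034
e^(−0.3418t) = 0.018991 → t = ln(52.65654)/0.3418 = 3.96379/0.3418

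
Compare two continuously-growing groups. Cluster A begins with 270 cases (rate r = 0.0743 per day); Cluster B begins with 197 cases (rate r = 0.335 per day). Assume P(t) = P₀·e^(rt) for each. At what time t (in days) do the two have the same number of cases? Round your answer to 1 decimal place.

t ≈ 1.2 days

270·e^(0.0743t) = 197·e^(0.335t)
270/197 = e^((0.335 − 0.0743)t) → ln(1.37056) = 0.2607·t
t = 0.31522 / 0.2607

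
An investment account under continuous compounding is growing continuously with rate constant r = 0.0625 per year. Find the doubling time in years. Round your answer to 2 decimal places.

doubling time ≈ 11.09 years

doubling time = ln(2) / |r| = 0.69315 / 0.0625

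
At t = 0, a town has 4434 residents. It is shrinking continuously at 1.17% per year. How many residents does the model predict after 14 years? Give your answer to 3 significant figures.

P(14) = 4434 · e^(-0.0117·14) = 4434 · e^(-0.1638)
= 4434 · 0.84891 ≈ 3764.07

≈ 3,760 residents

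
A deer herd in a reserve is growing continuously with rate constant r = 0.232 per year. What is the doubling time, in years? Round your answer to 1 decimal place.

doubling time ≈ 3.0 years

doubling time = ln(2) / |r| = 0.69315 / 0.232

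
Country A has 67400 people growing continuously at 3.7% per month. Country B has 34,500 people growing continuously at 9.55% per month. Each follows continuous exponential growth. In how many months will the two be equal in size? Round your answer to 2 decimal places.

t ≈ 11.45 months

67400·e^(0.037t) = 34500·e^(0.0955t)
67400/34500 = e^((0.0955 − 0.037)t) → ln(1.95362) = 0.0585·t
t = 0.66969 / 0.0585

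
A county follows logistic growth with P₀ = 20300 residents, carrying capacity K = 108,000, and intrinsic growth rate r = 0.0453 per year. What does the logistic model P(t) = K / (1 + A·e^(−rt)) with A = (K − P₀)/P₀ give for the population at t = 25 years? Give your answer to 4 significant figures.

≈ 45,150 residents

A = (108000 − 20300)/20300 = 4.3202
P(25) = 108000 / (1 + 4.3202·e^(−0.0453·25)) = 108000 / (1 + 4.3202·0.322227)
= 108000 / 2.39208 ≈ 45148.94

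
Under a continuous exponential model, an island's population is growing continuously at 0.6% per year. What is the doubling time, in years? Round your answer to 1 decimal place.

doubling time = ln(2) / |r| = 0.69315 / 0.006

doubling time ≈ 115.5 years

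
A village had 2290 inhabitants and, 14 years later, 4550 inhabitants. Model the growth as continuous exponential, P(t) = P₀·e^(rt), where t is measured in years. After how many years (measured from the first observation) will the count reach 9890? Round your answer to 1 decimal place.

r = ln(4550/2290) / 14 ≈ 0.049041 per year
t = ln(9890/2290) / r = 1.46297 / 0.049041 ≈ 29.832

t ≈ 29.8 years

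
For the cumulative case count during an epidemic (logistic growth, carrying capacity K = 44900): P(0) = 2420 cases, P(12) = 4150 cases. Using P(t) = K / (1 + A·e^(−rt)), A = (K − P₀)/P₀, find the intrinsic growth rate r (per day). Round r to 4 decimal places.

r ≈ 0.0484 per day

A = (44900 − 2420)/2420 = 17.55372
4150 = 44900/(1 + 17.55372·e^(−r·12)) → e^(−12r) = (10.81928 − 1)/17.55372 = 0.559384
r = −ln(0.559384)/12 = 0.58092/12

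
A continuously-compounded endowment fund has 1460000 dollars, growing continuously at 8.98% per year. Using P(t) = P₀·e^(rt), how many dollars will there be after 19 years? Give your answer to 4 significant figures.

P(19) = 1460000 · e^(0.0898·19) = 1460000 · e^(1.7062)
= 1460000 · 5.50799 ≈ 8041667.29

≈ 8,042,000 dollars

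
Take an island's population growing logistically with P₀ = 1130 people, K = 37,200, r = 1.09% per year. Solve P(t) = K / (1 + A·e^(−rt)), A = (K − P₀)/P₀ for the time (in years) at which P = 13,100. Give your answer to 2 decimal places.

A = (37200 − 1130)/1130 = 31.92035
13100 = 37200/(1 + 31.92035·e^(−0.0109t)) → 1 + 31.92035·e^(−0.0109t) = 2.83969
e^(−0.0109t) = 0.057634 → t = ln(17.3509)/0.0109 = 2.85364/0.0109

t ≈ 261.80 years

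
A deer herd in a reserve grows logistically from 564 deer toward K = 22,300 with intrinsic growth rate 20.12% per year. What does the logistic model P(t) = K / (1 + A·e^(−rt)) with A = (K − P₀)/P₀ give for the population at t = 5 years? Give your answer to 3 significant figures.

A = (22300 − 564)/564 = 38.53901
P(5) = 22300 / (1 + 38.53901·e^(−0.2012·5)) = 22300 / (1 + 38.53901·0.365679)
= 22300 / 15.0929 ≈ 1477.52

≈ 1,480 deer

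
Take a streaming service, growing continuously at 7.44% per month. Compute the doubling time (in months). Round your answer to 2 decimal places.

doubling time = ln(2) / |r| = 0.69315 / 0.0744

doubling time ≈ 9.32 months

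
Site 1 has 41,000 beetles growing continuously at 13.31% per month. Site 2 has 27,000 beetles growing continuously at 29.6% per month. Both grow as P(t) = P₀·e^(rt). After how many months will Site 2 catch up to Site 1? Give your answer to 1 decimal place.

t ≈ 2.6 months

41000·e^(0.1331t) = 27000·e^(0.296t)
41000/27000 = e^((0.296 − 0.1331)t) → ln(1.51852) = 0.1629·t
t = 0.41774 / 0.1629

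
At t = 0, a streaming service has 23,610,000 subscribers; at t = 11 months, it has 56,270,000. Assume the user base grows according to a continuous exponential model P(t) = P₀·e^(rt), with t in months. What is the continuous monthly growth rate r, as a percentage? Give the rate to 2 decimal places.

56270000 = 23610000 · e^(r·11)
e^(11r) = 56270000/23610000 = 2.38331
r = ln(2.38331) / 11 = 0.86849 / 11

r ≈ 7.90% per month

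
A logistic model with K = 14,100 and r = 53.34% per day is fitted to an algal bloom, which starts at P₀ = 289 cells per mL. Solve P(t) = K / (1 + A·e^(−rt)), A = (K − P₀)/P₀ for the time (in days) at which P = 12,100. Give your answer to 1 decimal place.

t ≈ 10.6 days

A = (14100 − 289)/289 = 47.78893
12100 = 14100/(1 + 47.78893·e^(−0.5334t)) → 1 + 47.78893·e^(−0.5334t) = 1.16529
e^(−0.5334t) = 0.003459 → t = ln(289.12301)/0.5334 = 5.66685/0.5334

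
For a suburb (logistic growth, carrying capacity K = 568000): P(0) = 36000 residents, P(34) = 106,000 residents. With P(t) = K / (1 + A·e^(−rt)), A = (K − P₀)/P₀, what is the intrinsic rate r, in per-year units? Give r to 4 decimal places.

r ≈ 0.0359 per year

A = (568000 − 36000)/36000 = 14.77778
106000 = 568000/(1 + 14.77778·e^(−r·34)) → e^(−34r) = (5.35849 − 1)/14.77778 = 0.294935
r = −ln(0.294935)/34 = 1.221/34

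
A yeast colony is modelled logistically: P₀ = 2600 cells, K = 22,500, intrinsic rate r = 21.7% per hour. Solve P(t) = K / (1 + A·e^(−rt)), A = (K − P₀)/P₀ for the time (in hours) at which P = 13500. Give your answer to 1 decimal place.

A = (22500 − 2600)/2600 = 7.65385
13500 = 22500/(1 + 7.65385·e^(−0.217t)) → 1 + 7.65385·e^(−0.217t) = 1.66667
e^(−0.217t) = 0.087102 → t = ln(11.48077)/0.217 = 2.44067/0.217

t ≈ 11.2 hours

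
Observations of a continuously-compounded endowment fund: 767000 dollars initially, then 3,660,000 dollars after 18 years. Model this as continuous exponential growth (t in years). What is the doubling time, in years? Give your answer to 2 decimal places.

r = ln(3660000/767000) / 18 = ln(4.77184) / 18 ≈ 0.086818 per year
doubling time = ln 2 / |r| = 0.69315 / 0.086818

doubling time ≈ 7.98 years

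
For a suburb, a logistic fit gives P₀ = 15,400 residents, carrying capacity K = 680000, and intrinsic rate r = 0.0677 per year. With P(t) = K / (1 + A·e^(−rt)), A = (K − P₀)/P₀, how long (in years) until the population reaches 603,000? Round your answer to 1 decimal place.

A = (680000 − 15400)/15400 = 43.15584
603000 = 680000/(1 + 43.15584·e^(−0.0677t)) → 1 + 43.15584·e^(−0.0677t) = 1.12769
e^(−0.0677t) = 0.002959 → t = ln(337.9607)/0.0677 = 5.82293/0.0677

t ≈ 86.0 years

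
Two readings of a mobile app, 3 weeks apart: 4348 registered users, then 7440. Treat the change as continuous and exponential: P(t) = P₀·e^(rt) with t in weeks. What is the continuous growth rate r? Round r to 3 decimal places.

7440 = 4348 · e^(r·3)
e^(3r) = 7440/4348 = 1.71113
r = ln(1.71113) / 3 = 0.53715 / 3

r ≈ 0.179 per week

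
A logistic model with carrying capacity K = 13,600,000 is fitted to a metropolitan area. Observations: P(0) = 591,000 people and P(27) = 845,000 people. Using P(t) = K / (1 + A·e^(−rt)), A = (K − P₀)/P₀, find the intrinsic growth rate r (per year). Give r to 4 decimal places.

A = (13600000 − 591000)/591000 = 22.01184
845000 = 13600000/(1 + 22.01184·e^(−r·27)) → e^(−27r) = (16.09467 − 1)/22.01184 = 0.685752
r = −ln(0.685752)/27 = 0.37724/27

r ≈ 0.0140 per year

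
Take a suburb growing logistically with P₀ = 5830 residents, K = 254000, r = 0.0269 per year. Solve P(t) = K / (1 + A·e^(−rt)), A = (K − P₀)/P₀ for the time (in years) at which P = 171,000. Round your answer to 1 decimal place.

A = (254000 − 5830)/5830 = 42.56775
171000 = 254000/(1 + 42.56775·e^(−0.0269t)) → 1 + 42.56775·e^(−0.0269t) = 1.48538
e^(−0.0269t) = 0.011403 → t = ln(87.69983)/0.0269 = 4.47392/0.0269

t ≈ 166.3 years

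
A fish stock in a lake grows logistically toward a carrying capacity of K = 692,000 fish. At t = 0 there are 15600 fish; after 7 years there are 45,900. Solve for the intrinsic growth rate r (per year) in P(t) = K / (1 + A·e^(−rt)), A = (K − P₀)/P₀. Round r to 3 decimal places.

A = (692000 − 15600)/15600 = 43.35897
45900 = 692000/(1 + 43.35897·e^(−r·7)) → e^(−7r) = (15.07625 − 1)/43.35897 = 0.324645
r = −ln(0.324645)/7 = 1.12502/7

r ≈ 0.161 per year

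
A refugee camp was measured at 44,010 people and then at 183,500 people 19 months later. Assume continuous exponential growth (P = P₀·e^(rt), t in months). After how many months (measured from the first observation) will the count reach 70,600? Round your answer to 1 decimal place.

t ≈ 6.3 months

r = ln(183500/44010) / 19 ≈ 0.075147 per month
t = ln(70600/44010) / r = 0.47261 / 0.075147 ≈ 6.289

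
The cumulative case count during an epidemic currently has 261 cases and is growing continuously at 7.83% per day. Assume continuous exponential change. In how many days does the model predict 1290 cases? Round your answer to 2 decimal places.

t ≈ 20.41 days

1290 = 261 · e^(0.0783·t)
t = ln(1290/261) / 0.0783 = ln(4.94253) / 0.0783 = 1.59788 / 0.0783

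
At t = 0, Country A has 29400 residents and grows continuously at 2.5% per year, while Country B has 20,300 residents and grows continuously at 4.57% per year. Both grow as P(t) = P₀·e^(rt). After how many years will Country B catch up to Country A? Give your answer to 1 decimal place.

29400·e^(0.025t) = 20300·e^(0.0457t)
29400/20300 = e^((0.0457 − 0.025)t) → ln(1.44828) = 0.0207·t
t = 0.37037 / 0.0207

t ≈ 17.9 years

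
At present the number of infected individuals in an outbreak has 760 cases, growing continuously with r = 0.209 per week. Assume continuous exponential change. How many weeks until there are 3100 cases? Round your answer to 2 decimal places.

3100 = 760 · e^(0.209·t)
t = ln(3100/760) / 0.209 = ln(4.07895) / 0.209 = 1.40584 / 0.209

t ≈ 6.73 weeks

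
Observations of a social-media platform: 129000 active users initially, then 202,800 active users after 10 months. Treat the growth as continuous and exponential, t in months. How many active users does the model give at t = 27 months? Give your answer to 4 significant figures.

≈ 437,600 active users

r = ln(202800/129000) / 10 ≈ 0.045241 per month
P(27) = 129000 · e^(0.045241·27) = 129000 · 3.39228 ≈ 437603.67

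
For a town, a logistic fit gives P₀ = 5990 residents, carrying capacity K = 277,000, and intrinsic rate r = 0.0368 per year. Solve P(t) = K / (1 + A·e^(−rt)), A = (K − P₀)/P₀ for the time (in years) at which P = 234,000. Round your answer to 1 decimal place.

A = (277000 − 5990)/5990 = 45.24374
234000 = 277000/(1 + 45.24374·e^(−0.0368t)) → 1 + 45.24374·e^(−0.0368t) = 1.18376
e^(−0.0368t) = 0.004062 → t = ln(246.21012)/0.0368 = 5.50619/0.0368

t ≈ 149.6 years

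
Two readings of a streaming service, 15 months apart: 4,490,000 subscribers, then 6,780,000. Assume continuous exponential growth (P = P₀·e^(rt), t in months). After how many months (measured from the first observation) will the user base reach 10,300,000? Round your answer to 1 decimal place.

t ≈ 30.2 months

r = ln(6780000/4490000) / 15 ≈ 0.027475 per month
t = ln(10300000/4490000) / r = 0.83029 / 0.027475 ≈ 30.22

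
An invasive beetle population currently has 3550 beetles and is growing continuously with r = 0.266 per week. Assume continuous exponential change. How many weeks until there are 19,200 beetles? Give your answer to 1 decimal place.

19200 = 3550 · e^(0.266·t)
t = ln(19200/3550) / 0.266 = ln(5.40845) / 0.266 = 1.68796 / 0.266

t ≈ 6.3 weeks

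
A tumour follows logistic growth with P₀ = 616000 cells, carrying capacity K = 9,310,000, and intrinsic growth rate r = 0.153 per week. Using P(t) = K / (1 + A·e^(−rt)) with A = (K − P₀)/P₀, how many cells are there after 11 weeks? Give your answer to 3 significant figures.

A = (9310000 − 616000)/616000 = 14.11364
P(11) = 9310000 / (1 + 14.11364·e^(−0.153·11)) = 9310000 / (1 + 14.11364·0.185816)
= 9310000 / 3.62254 ≈ 2570023.4

≈ 2,570,000 cells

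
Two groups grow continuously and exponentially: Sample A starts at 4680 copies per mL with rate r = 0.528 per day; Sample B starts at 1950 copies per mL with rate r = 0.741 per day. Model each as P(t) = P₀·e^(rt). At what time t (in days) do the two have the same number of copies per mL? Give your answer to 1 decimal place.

t ≈ 4.1 days

4680·e^(0.528t) = 1950·e^(0.741t)
4680/1950 = e^((0.741 − 0.528)t) → ln(2.4) = 0.213·t
t = 0.87547 / 0.213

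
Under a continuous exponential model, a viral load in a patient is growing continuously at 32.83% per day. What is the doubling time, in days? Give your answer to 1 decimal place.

doubling time ≈ 2.1 days

doubling time = ln(2) / |r| = 0.69315 / 0.3283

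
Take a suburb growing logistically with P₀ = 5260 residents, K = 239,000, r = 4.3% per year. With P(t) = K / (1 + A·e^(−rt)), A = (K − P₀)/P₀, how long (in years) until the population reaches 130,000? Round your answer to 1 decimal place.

A = (239000 − 5260)/5260 = 44.43726
130000 = 239000/(1 + 44.43726·e^(−0.043t)) → 1 + 44.43726·e^(−0.043t) = 1.83846
e^(−0.043t) = 0.018868 → t = ln(52.99857)/0.043 = 3.97026/0.043

t ≈ 92.3 years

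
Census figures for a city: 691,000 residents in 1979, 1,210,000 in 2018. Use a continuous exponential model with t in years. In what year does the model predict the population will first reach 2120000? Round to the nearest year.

year 2057

r = ln(1210000/691000) / 39 = 0.56024/39 ≈ 0.014365 per year
t = ln(2120000/691000) / r = 1.12103/0.014365 ≈ 78.04 years after 1979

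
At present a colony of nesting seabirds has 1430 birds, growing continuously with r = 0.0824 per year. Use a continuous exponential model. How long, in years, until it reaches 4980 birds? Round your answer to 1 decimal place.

4980 = 1430 · e^(0.0824·t)
t = ln(4980/1430) / 0.0824 = ln(3.48252) / 0.0824 = 1.24776 / 0.0824

t ≈ 15.1 years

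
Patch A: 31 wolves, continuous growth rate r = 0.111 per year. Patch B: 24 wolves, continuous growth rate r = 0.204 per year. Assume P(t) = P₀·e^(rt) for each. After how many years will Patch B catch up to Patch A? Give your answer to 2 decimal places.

t ≈ 2.75 years

31·e^(0.111t) = 24·e^(0.204t)
31/24 = e^((0.204 − 0.111)t) → ln(1.29167) = 0.093·t
t = 0.25593 / 0.093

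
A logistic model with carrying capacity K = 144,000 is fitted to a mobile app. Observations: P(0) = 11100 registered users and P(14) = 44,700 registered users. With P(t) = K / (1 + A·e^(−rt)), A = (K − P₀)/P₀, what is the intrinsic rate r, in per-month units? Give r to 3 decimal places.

A = (144000 − 11100)/11100 = 11.97297
44700 = 144000/(1 + 11.97297·e^(−r·14)) → e^(−14r) = (3.22148 − 1)/11.97297 = 0.185541
r = −ln(0.185541)/14 = 1.68448/14

r ≈ 0.120 per month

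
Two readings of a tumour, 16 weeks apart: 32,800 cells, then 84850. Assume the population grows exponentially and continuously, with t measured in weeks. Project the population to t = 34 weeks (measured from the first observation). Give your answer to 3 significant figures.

r = ln(84850/32800) / 16 ≈ 0.059404 per week
P(34) = 32800 · e^(0.059404·34) = 32800 · 7.53621 ≈ 247187.84

≈ 247,000 cells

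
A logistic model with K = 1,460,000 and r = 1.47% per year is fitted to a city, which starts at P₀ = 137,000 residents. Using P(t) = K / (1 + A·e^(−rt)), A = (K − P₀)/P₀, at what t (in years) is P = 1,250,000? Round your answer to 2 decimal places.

t ≈ 275.61 years

A = (1460000 − 137000)/137000 = 9.65693
1250000 = 1460000/(1 + 9.65693·e^(−0.0147t)) → 1 + 9.65693·e^(−0.0147t) = 1.168
e^(−0.0147t) = 0.017397 → t = ln(57.48175)/0.0147 = 4.05147/0.0147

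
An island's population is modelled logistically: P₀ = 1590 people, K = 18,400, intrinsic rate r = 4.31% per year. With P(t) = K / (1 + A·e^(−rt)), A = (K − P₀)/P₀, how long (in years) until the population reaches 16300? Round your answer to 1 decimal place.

t ≈ 102.3 years

A = (18400 − 1590)/1590 = 10.57233
16300 = 18400/(1 + 10.57233·e^(−0.0431t)) → 1 + 10.57233·e^(−0.0431t) = 1.12883
e^(−0.0431t) = 0.012186 → t = ln(82.0614)/0.0431 = 4.40747/0.0431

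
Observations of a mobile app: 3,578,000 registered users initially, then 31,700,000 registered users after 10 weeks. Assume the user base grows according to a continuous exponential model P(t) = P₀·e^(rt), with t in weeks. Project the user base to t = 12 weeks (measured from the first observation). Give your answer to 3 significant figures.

≈ 49,000,000 registered users

r = ln(31700000/3578000) / 10 ≈ 0.218151 per week
P(12) = 3578000 · e^(0.218151·12) = 3578000 · 13.70575 ≈ 49039162.82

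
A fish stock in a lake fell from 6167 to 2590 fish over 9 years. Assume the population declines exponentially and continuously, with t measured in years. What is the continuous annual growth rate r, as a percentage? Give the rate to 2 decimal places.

2590 = 6167 · e^(r·9)
e^(9r) = 2590/6167 = 0.41998
r = ln(0.41998) / 9 = -0.86755 / 9

r ≈ -9.64% per year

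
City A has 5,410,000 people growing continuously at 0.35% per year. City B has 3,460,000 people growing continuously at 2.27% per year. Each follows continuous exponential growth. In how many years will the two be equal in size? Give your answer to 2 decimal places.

t ≈ 23.28 years

5410000·e^(0.0035t) = 3460000·e^(0.0227t)
5410000/3460000 = e^((0.0227 − 0.0035)t) → ln(1.56358) = 0.0192·t
t = 0.44698 / 0.0192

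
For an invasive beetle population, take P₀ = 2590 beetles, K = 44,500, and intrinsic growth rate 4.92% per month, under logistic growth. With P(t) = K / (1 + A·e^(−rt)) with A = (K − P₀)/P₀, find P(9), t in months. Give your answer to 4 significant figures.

≈ 3,906 beetles

A = (44500 − 2590)/2590 = 16.18147
P(9) = 44500 / (1 + 16.18147·e^(−0.0492·9)) = 44500 / (1 + 16.18147·0.642236)
= 44500 / 11.39231 ≈ 3906.14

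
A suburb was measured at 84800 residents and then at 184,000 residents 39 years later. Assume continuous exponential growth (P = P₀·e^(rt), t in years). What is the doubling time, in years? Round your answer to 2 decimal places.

doubling time ≈ 34.90 years

r = ln(184000/84800) / 39 = ln(2.16981) / 39 ≈ 0.019863 per year
doubling time = ln 2 / |r| = 0.69315 / 0.019863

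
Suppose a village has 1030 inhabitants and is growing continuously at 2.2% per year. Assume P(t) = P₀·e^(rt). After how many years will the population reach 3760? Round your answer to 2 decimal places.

3760 = 1030 · e^(0.022·t)
t = ln(3760/1030) / 0.022 = ln(3.65049) / 0.022 = 1.29486 / 0.022

t ≈ 58.86 years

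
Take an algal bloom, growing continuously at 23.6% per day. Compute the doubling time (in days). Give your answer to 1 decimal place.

doubling time = ln(2) / |r| = 0.69315 / 0.236

doubling time ≈ 2.9 days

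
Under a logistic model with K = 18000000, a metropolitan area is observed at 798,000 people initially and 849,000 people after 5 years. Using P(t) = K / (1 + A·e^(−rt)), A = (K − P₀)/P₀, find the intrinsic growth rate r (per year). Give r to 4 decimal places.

r ≈ 0.0130 per year

A = (18000000 − 798000)/798000 = 21.55639
849000 = 18000000/(1 + 21.55639·e^(−r·5)) → e^(−5r) = (21.20141 − 1)/21.55639 = 0.937143
r = −ln(0.937143)/5 = 0.06492/5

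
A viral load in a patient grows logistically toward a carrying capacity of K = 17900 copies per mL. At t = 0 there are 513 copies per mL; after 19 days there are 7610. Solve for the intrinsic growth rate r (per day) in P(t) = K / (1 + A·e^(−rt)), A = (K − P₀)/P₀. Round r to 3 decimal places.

r ≈ 0.170 per day

A = (17900 − 513)/513 = 33.89279
7610 = 17900/(1 + 33.89279·e^(−r·19)) → e^(−19r) = (2.35217 − 1)/33.89279 = 0.039895
r = −ln(0.039895)/19 = 3.22149/19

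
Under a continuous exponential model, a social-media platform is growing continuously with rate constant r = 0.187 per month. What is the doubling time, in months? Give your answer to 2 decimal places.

doubling time ≈ 3.71 months

doubling time = ln(2) / |r| = 0.69315 / 0.187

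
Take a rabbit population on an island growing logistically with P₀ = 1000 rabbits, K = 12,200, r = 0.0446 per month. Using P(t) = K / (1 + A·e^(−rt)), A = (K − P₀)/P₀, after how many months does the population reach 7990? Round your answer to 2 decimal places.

A = (12200 − 1000)/1000 = 11.2
7990 = 12200/(1 + 11.2·e^(−0.0446t)) → 1 + 11.2·e^(−0.0446t) = 1.52691
e^(−0.0446t) = 0.047045 → t = ln(21.25606)/0.0446 = 3.05664/0.0446

t ≈ 68.53 months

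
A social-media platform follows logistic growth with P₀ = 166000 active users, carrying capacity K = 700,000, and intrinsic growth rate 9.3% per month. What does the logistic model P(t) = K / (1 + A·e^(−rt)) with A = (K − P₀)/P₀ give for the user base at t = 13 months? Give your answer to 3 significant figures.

≈ 357,000 active users

A = (700000 − 166000)/166000 = 3.21687
P(13) = 700000 / (1 + 3.21687·e^(−0.093·13)) = 700000 / (1 + 3.21687·0.298496)
= 700000 / 1.96022 ≈ 357102.62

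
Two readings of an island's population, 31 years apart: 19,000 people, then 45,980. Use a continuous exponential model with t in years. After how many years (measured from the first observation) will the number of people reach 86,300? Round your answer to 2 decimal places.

t ≈ 53.09 years

r = ln(45980/19000) / 31 ≈ 0.028509 per year
t = ln(86300/19000) / r = 1.51339 / 0.028509 ≈ 53.085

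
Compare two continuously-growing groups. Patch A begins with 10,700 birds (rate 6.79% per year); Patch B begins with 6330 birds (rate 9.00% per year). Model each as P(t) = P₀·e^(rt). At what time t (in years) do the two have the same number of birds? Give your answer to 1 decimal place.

t ≈ 23.8 years

10700·e^(0.0679t) = 6330·e^(0.09t)
10700/6330 = e^((0.09 − 0.0679)t) → ln(1.69036) = 0.0221·t
t = 0.52494 / 0.0221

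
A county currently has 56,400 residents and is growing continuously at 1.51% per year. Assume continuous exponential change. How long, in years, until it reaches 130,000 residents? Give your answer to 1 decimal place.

t ≈ 55.3 years

130000 = 56400 · e^(0.0151·t)
t = ln(130000/56400) / 0.0151 = ln(2.30496) / 0.0151 = 0.83507 / 0.0151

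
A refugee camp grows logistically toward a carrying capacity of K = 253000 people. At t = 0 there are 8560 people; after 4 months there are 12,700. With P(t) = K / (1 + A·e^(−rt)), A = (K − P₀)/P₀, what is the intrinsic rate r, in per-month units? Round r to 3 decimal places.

A = (253000 − 8560)/8560 = 28.55607
12700 = 253000/(1 + 28.55607·e^(−r·4)) → e^(−4r) = (19.92126 − 1)/28.55607 = 0.6626
r = −ln(0.6626)/4 = 0.41158/4

r ≈ 0.103 per month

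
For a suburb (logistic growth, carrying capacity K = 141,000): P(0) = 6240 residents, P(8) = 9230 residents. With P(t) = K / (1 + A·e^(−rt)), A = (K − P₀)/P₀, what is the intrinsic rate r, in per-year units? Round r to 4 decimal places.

r ≈ 0.0517 per year

A = (141000 − 6240)/6240 = 21.59615
9230 = 141000/(1 + 21.59615·e^(−r·8)) → e^(−8r) = (15.27627 − 1)/21.59615 = 0.661056
r = −ln(0.661056)/8 = 0.41392/8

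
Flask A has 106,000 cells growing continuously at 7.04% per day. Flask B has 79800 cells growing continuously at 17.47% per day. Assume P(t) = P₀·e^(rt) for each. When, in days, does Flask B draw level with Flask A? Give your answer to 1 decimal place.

106000·e^(0.0704t) = 79800·e^(0.1747t)
106000/79800 = e^((0.1747 − 0.0704)t) → ln(1.32832) = 0.1043·t
t = 0.28392 / 0.1043

t ≈ 2.7 days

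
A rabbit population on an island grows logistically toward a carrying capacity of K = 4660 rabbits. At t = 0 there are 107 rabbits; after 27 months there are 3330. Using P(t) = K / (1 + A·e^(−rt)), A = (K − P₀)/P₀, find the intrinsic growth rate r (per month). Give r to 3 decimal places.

A = (4660 − 107)/107 = 42.5514
3330 = 4660/(1 + 42.5514·e^(−r·27)) → e^(−27r) = (1.3994 − 1)/42.5514 = 0.009386
r = −ln(0.009386)/27 = 4.66851/27

r ≈ 0.173 per month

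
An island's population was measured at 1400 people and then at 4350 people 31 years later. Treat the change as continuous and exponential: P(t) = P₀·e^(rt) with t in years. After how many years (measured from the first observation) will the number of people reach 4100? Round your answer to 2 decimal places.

t ≈ 29.38 years

r = ln(4350/1400) / 31 ≈ 0.036571 per year
t = ln(4100/1400) / r = 1.07451 / 0.036571 ≈ 29.382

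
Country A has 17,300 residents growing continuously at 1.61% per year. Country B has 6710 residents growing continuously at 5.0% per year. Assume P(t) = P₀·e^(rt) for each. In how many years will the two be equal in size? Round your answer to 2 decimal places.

t ≈ 27.94 years

17300·e^(0.0161t) = 6710·e^(0.05t)
17300/6710 = e^((0.05 − 0.0161)t) → ln(2.57824) = 0.0339·t
t = 0.94711 / 0.0339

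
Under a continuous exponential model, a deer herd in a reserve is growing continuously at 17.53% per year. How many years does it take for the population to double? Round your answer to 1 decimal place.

doubling time = ln(2) / |r| = 0.69315 / 0.1753

doubling time ≈ 4.0 years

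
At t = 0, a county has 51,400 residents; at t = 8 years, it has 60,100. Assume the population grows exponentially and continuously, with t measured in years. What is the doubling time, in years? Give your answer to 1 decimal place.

doubling time ≈ 35.5 years

r = ln(60100/51400) / 8 = ln(1.16926) / 8 ≈ 0.019546 per year
doubling time = ln 2 / |r| = 0.69315 / 0.019546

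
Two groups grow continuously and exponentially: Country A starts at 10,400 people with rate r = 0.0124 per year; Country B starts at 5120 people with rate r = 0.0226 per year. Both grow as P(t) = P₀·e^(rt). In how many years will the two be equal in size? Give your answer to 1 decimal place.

10400·e^(0.0124t) = 5120·e^(0.0226t)
10400/5120 = e^((0.0226 − 0.0124)t) → ln(2.03125) = 0.0102·t
t = 0.70865 / 0.0102

t ≈ 69.5 years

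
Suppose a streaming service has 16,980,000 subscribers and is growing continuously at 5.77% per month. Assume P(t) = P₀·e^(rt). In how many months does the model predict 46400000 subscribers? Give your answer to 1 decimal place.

t ≈ 17.4 months

46400000 = 16980000 · e^(0.0577·t)
t = ln(46400000/16980000) / 0.0577 = ln(2.73263) / 0.0577 = 1.00526 / 0.0577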